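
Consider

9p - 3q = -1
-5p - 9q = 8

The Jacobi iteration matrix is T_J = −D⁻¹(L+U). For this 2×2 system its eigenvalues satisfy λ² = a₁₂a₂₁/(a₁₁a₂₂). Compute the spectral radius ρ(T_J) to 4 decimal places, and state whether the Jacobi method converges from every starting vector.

a₁₂a₂₁/(a₁₁a₂₂) = (-3)·(-5) / ((9)·(-9)) = -0.185185
ρ = √|-0.185185| = √0.185185 = 0.4303
ρ < 1, so Jacobi converges

0.4303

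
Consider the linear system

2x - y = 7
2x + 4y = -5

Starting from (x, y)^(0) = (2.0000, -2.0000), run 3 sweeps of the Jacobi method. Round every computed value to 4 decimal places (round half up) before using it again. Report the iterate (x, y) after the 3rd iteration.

Iteration 1:
  x = (7 - (-1)·-2.0000) / (2) = 2.5000
  y = (-5 - (2)·2.0000) / (4) = -2.2500
Iteration 2:
  x = (7 - (-1)·-2.2500) / (2) = 2.3750
  y = (-5 - (2)·2.5000) / (4) = -2.5000
Iteration 3:
  x = (7 - (-1)·-2.5000) / (2) = 2.2500
  y = (-5 - (2)·2.3750) / (4) = -2.4375

(2.2500, -2.4375)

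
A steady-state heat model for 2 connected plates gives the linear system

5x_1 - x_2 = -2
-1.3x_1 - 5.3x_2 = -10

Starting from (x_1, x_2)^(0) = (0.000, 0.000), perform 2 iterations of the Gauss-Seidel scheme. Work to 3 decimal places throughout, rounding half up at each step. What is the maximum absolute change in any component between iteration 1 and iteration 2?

Iteration 1:
  x_1 = (-2 - (-1)·0.000) / (5) = -0.400
  x_2 = (-10 - (-1.3)·-0.400) / (-5.3) = 1.985
Iteration 2:
  x_1 = (-2 - (-1)·1.985) / (5) = -0.003
  x_2 = (-10 - (-1.3)·-0.003) / (-5.3) = 1.888
Change: (0.397, -0.097) → max |·| = 0.397

0.397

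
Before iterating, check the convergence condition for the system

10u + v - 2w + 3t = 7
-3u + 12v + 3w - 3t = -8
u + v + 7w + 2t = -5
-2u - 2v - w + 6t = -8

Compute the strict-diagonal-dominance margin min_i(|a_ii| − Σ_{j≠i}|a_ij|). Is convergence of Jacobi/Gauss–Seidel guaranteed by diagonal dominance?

1

row 1: |10| − (1+2+3) = 4
row 2: |12| − (3+3+3) = 3
row 3: |7| − (1+1+2) = 3
row 4: |6| − (2+2+1) = 1
minimum over rows = 1 → strictly diagonally dominant (convergence guaranteed)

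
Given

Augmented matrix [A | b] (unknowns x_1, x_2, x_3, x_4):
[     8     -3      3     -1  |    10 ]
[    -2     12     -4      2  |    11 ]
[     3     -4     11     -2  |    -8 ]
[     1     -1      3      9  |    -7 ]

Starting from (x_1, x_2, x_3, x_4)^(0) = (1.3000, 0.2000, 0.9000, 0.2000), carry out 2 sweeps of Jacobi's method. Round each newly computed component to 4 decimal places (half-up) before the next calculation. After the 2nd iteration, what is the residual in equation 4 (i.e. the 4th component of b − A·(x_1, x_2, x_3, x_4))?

-2.1966

Iteration 1:
  x_1 = (10 - (-3)·0.2000 - (3)·0.9000 - (-1)·0.2000) / (8) = 1.0125
  x_2 = (11 - (-2)·1.3000 - (-4)·0.9000 - (2)·0.2000) / (12) = 1.4000
  x_3 = (-8 - (3)·1.3000 - (-4)·0.2000 - (-2)·0.2000) / (11) = -0.9727
  x_4 = (-7 - (1)·1.3000 - (-1)·0.2000 - (3)·0.9000) / (9) = -1.2000
Iteration 2:
  x_1 = (10 - (-3)·1.4000 - (3)·-0.9727 - (-1)·-1.2000) / (8) = 1.9898
  x_2 = (11 - (-2)·1.0125 - (-4)·-0.9727 - (2)·-1.2000) / (12) = 0.9612
  x_3 = (-8 - (3)·1.0125 - (-4)·1.4000 - (-2)·-1.2000) / (11) = -0.7125
  x_4 = (-7 - (1)·1.0125 - (-1)·1.4000 - (3)·-0.9727) / (9) = -0.4105
Residual b − A·x = (-1.3078, 1.4162, -3.1081, -2.1966)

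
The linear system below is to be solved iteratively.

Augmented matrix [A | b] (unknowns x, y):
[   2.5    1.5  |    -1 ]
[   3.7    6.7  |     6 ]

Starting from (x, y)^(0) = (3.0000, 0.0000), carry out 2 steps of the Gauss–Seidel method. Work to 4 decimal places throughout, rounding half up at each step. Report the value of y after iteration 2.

1.4863

Iteration 1:
  x = (-1 - (1.5)·0.0000) / (2.5) = -0.4000
  y = (6 - (3.7)·-0.4000) / (6.7) = 1.1164
Iteration 2:
  x = (-1 - (1.5)·1.1164) / (2.5) = -1.0698
  y = (6 - (3.7)·-1.0698) / (6.7) = 1.4863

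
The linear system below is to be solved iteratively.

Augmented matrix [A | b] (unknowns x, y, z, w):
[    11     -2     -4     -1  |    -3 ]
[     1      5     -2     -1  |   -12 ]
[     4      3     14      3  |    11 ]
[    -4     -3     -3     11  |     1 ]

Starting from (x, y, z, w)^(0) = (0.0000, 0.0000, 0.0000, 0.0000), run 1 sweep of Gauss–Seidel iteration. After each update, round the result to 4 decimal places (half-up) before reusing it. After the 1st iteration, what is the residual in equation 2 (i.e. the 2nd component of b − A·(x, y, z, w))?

2.4573

Iteration 1:
  x = (-3 - (-2)·0.0000 - (-4)·0.0000 - (-1)·0.0000) / (11) = -0.2727
  y = (-12 - (1)·-0.2727 - (-2)·0.0000 - (-1)·0.0000) / (5) = -2.3455
  z = (11 - (4)·-0.2727 - (3)·-2.3455 - (3)·0.0000) / (14) = 1.3662
  w = (1 - (-4)·-0.2727 - (-3)·-2.3455 - (-3)·1.3662) / (11) = -0.2753
Residual b − A·x = (0.4982, 2.4573, 0.8264, -0.0004)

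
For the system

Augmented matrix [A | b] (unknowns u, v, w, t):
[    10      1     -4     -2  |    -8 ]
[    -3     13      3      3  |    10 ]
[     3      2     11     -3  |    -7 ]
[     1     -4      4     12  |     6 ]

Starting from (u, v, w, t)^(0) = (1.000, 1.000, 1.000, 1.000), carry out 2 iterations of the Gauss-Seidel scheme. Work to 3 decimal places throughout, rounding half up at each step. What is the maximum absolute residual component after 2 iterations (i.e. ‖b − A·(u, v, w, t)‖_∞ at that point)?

Iteration 1:
  u = (-8 - (1)·1.000 - (-4)·1.000 - (-2)·1.000) / (10) = -0.300
  v = (10 - (-3)·-0.300 - (3)·1.000 - (3)·1.000) / (13) = 0.238
  w = (-7 - (3)·-0.300 - (2)·0.238 - (-3)·1.000) / (11) = -0.325
  t = (6 - (1)·-0.300 - (-4)·0.238 - (4)·-0.325) / (12) = 0.713
Iteration 2:
  u = (-8 - (1)·0.238 - (-4)·-0.325 - (-2)·0.713) / (10) = -0.811
  v = (10 - (-3)·-0.811 - (3)·-0.325 - (3)·0.713) / (13) = 0.493
  w = (-7 - (3)·-0.811 - (2)·0.493 - (-3)·0.713) / (11) = -0.310
  t = (6 - (1)·-0.811 - (-4)·0.493 - (4)·-0.310) / (12) = 0.835
Residual b − A·x = (0.047, -0.417, 0.362, 0.003); ∞-norm = 0.417

0.417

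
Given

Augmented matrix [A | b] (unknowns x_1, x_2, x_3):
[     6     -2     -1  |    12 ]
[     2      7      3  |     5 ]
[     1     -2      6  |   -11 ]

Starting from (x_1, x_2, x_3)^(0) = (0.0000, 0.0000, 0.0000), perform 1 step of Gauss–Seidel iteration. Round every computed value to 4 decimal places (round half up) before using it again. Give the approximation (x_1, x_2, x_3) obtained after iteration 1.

Iteration 1:
  x_1 = (12 - (-2)·0.0000 - (-1)·0.0000) / (6) = 2.0000
  x_2 = (5 - (2)·2.0000 - (3)·0.0000) / (7) = 0.1429
  x_3 = (-11 - (1)·2.0000 - (-2)·0.1429) / (6) = -2.1190

(2.0000, 0.1429, -2.1190)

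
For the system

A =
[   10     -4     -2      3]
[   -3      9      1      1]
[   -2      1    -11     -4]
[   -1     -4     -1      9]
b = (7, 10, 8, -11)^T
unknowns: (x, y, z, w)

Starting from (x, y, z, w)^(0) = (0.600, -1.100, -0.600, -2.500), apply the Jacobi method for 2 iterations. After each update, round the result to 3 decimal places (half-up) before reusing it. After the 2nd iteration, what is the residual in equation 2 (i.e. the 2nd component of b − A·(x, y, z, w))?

Iteration 1:
  x = (7 - (-4)·-1.100 - (-2)·-0.600 - (3)·-2.500) / (10) = 0.890
  y = (10 - (-3)·0.600 - (1)·-0.600 - (1)·-2.500) / (9) = 1.656
  z = (8 - (-2)·0.600 - (1)·-1.100 - (-4)·-2.500) / (-11) = -0.027
  w = (-11 - (-1)·0.600 - (-4)·-1.100 - (-1)·-0.600) / (9) = -1.711
Iteration 2:
  x = (7 - (-4)·1.656 - (-2)·-0.027 - (3)·-1.711) / (10) = 1.870
  y = (10 - (-3)·0.890 - (1)·-0.027 - (1)·-1.711) / (9) = 1.601
  z = (8 - (-2)·0.890 - (1)·1.656 - (-4)·-1.711) / (-11) = -0.116
  w = (-11 - (-1)·0.890 - (-4)·1.656 - (-1)·-0.027) / (9) = -0.390
Residual b − A·x = (-4.358, 1.707, 7.303, 0.668)

1.707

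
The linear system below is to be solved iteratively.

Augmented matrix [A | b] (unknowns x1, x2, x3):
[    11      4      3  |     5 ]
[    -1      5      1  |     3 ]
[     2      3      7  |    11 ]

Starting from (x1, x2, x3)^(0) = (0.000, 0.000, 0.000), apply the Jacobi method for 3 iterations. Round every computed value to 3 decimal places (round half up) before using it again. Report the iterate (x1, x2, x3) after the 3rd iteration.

Iteration 1:
  x1 = (5 - (4)·0.000 - (3)·0.000) / (11) = 0.455
  x2 = (3 - (-1)·0.000 - (1)·0.000) / (5) = 0.600
  x3 = (11 - (2)·0.000 - (3)·0.000) / (7) = 1.571
Iteration 2:
  x1 = (5 - (4)·0.600 - (3)·1.571) / (11) = -0.192
  x2 = (3 - (-1)·0.455 - (1)·1.571) / (5) = 0.377
  x3 = (11 - (2)·0.455 - (3)·0.600) / (7) = 1.184
Iteration 3:
  x1 = (5 - (4)·0.377 - (3)·1.184) / (11) = -0.005
  x2 = (3 - (-1)·-0.192 - (1)·1.184) / (5) = 0.325
  x3 = (11 - (2)·-0.192 - (3)·0.377) / (7) = 1.465

(-0.005, 0.325, 1.465)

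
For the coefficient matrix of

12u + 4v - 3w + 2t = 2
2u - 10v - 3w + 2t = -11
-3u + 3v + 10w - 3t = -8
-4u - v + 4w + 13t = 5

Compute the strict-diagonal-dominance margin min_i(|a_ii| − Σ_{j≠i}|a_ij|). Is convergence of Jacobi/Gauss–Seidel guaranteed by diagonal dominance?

row 1: |12| − (4+3+2) = 3
row 2: |-10| − (2+3+2) = 3
row 3: |10| − (3+3+3) = 1
row 4: |13| − (4+1+4) = 4
minimum over rows = 1 → strictly diagonally dominant (convergence guaranteed)

1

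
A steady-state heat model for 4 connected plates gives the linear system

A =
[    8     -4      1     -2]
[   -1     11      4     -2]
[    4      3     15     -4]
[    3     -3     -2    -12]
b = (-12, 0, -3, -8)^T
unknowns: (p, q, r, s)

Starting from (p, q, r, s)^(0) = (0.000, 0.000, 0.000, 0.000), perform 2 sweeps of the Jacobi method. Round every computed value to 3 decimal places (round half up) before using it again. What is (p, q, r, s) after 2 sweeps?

Iteration 1:
  p = (-12 - (-4)·0.000 - (1)·0.000 - (-2)·0.000) / (8) = -1.500
  q = (0 - (-1)·0.000 - (4)·0.000 - (-2)·0.000) / (11) = 0.000
  r = (-3 - (4)·0.000 - (3)·0.000 - (-4)·0.000) / (15) = -0.200
  s = (-8 - (3)·0.000 - (-3)·0.000 - (-2)·0.000) / (-12) = 0.667
Iteration 2:
  p = (-12 - (-4)·0.000 - (1)·-0.200 - (-2)·0.667) / (8) = -1.308
  q = (0 - (-1)·-1.500 - (4)·-0.200 - (-2)·0.667) / (11) = 0.058
  r = (-3 - (4)·-1.500 - (3)·0.000 - (-4)·0.667) / (15) = 0.378
  s = (-8 - (3)·-1.500 - (-3)·0.000 - (-2)·-0.200) / (-12) = 0.325

(-1.308, 0.058, 0.378, 0.325)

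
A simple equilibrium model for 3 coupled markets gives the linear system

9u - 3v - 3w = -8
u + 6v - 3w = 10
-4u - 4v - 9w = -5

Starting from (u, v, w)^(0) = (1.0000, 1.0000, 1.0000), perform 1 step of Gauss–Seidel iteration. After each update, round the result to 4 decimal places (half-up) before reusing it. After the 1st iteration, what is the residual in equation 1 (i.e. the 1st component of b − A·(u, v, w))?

Iteration 1:
  u = (-8 - (-3)·1.0000 - (-3)·1.0000) / (9) = -0.2222
  v = (10 - (1)·-0.2222 - (-3)·1.0000) / (6) = 2.2037
  w = (-5 - (-4)·-0.2222 - (-4)·2.2037) / (-9) = -0.3251
Residual b − A·x = (-0.3644, -3.9753, 0.0001)

-0.3644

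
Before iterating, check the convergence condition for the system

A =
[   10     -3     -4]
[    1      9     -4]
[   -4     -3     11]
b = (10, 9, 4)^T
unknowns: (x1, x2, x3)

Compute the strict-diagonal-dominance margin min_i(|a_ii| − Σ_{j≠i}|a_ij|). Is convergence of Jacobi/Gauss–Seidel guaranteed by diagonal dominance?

3

row 1: |10| − (3+4) = 3
row 2: |9| − (1+4) = 4
row 3: |11| − (4+3) = 4
minimum over rows = 3 → strictly diagonally dominant (convergence guaranteed)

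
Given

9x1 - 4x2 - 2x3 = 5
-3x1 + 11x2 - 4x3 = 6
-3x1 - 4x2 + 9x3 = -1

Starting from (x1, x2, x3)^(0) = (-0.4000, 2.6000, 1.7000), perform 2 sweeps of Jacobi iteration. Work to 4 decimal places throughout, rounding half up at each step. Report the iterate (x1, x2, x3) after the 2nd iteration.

Iteration 1:
  x1 = (5 - (-4)·2.6000 - (-2)·1.7000) / (9) = 2.0889
  x2 = (6 - (-3)·-0.4000 - (-4)·1.7000) / (11) = 1.0545
  x3 = (-1 - (-3)·-0.4000 - (-4)·2.6000) / (9) = 0.9111
Iteration 2:
  x1 = (5 - (-4)·1.0545 - (-2)·0.9111) / (9) = 1.2267
  x2 = (6 - (-3)·2.0889 - (-4)·0.9111) / (11) = 1.4465
  x3 = (-1 - (-3)·2.0889 - (-4)·1.0545) / (9) = 1.0539

(1.2267, 1.4465, 1.0539)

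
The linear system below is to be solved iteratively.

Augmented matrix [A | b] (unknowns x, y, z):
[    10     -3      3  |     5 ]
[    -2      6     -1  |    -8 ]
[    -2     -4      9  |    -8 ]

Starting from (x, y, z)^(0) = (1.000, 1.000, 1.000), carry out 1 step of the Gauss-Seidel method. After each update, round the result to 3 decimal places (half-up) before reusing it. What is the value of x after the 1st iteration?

0.500

Iteration 1:
  x = (5 - (-3)·1.000 - (3)·1.000) / (10) = 0.500
  y = (-8 - (-2)·0.500 - (-1)·1.000) / (6) = -1.000
  z = (-8 - (-2)·0.500 - (-4)·-1.000) / (9) = -1.222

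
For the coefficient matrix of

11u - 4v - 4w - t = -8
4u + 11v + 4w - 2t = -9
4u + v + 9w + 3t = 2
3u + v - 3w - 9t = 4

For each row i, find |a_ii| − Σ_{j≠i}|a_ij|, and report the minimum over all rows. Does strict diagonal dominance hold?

1

row 1: |11| − (4+4+1) = 2
row 2: |11| − (4+4+2) = 1
row 3: |9| − (4+1+3) = 1
row 4: |-9| − (3+1+3) = 2
minimum over rows = 1 → strictly diagonally dominant (convergence guaranteed)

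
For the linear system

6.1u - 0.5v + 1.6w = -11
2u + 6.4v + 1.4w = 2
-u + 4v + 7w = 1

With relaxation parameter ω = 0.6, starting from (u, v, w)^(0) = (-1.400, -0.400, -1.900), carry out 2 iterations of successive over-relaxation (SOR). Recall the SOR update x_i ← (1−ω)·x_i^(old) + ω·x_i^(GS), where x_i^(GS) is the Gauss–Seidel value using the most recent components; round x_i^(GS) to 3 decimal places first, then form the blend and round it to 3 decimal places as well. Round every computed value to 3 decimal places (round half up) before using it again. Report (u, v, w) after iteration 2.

Iteration 1:
  u: GS value = (-11 - (-0.5)·-0.400 - (1.6)·-1.900) / (6.1) = -1.338;  u ← (1−ω)·-1.400 + ω·-1.338 = -1.363
  v: GS value = (2 - (2)·-1.363 - (1.4)·-1.900) / (6.4) = 1.154;  v ← (1−ω)·-0.400 + ω·1.154 = 0.532
  w: GS value = (1 - (-1)·-1.363 - (4)·0.532) / (7) = -0.356;  w ← (1−ω)·-1.900 + ω·-0.356 = -0.974
Iteration 2:
  u: GS value = (-11 - (-0.5)·0.532 - (1.6)·-0.974) / (6.1) = -1.504;  u ← (1−ω)·-1.363 + ω·-1.504 = -1.448
  v: GS value = (2 - (2)·-1.448 - (1.4)·-0.974) / (6.4) = 0.978;  v ← (1−ω)·0.532 + ω·0.978 = 0.800
  w: GS value = (1 - (-1)·-1.448 - (4)·0.800) / (7) = -0.521;  w ← (1−ω)·-0.974 + ω·-0.521 = -0.702

(-1.448, 0.800, -0.702)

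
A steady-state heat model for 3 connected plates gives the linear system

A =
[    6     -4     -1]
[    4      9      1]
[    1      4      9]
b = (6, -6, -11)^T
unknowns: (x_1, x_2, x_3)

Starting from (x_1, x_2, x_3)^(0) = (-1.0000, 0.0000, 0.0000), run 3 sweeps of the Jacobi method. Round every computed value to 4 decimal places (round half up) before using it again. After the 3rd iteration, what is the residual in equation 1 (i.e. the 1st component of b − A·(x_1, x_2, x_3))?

Iteration 1:
  x_1 = (6 - (-4)·0.0000 - (-1)·0.0000) / (6) = 1.0000
  x_2 = (-6 - (4)·-1.0000 - (1)·0.0000) / (9) = -0.2222
  x_3 = (-11 - (1)·-1.0000 - (4)·0.0000) / (9) = -1.1111
Iteration 2:
  x_1 = (6 - (-4)·-0.2222 - (-1)·-1.1111) / (6) = 0.6667
  x_2 = (-6 - (4)·1.0000 - (1)·-1.1111) / (9) = -0.9877
  x_3 = (-11 - (1)·1.0000 - (4)·-0.2222) / (9) = -1.2346
Iteration 3:
  x_1 = (6 - (-4)·-0.9877 - (-1)·-1.2346) / (6) = 0.1358
  x_2 = (-6 - (4)·0.6667 - (1)·-1.2346) / (9) = -0.8258
  x_3 = (-11 - (1)·0.6667 - (4)·-0.9877) / (9) = -0.8573
Residual b − A·x = (1.0247, 1.7463, -0.1169)

1.0247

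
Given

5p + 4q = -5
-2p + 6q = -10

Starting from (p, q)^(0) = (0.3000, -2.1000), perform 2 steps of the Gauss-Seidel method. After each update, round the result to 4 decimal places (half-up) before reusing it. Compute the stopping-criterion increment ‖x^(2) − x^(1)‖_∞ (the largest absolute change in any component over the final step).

Iteration 1:
  p = (-5 - (4)·-2.1000) / (5) = 0.6800
  q = (-10 - (-2)·0.6800) / (6) = -1.4400
Iteration 2:
  p = (-5 - (4)·-1.4400) / (5) = 0.1520
  q = (-10 - (-2)·0.1520) / (6) = -1.6160
Change: (-0.5280, -0.1760) → max |·| = 0.5280

0.5280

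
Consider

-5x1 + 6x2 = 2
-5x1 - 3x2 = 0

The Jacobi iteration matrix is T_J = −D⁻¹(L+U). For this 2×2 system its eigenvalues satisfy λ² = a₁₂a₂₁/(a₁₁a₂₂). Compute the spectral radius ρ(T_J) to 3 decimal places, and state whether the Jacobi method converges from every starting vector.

1.414

a₁₂a₂₁/(a₁₁a₂₂) = (6)·(-5) / ((-5)·(-3)) = -2.000000
ρ = √|-2.000000| = √2.000000 = 1.414
ρ > 1, so Jacobi diverges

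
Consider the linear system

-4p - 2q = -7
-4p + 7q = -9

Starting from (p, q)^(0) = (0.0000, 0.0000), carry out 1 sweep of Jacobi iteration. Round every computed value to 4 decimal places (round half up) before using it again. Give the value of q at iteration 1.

Iteration 1:
  p = (-7 - (-2)·0.0000) / (-4) = 1.7500
  q = (-9 - (-4)·0.0000) / (7) = -1.2857

-1.2857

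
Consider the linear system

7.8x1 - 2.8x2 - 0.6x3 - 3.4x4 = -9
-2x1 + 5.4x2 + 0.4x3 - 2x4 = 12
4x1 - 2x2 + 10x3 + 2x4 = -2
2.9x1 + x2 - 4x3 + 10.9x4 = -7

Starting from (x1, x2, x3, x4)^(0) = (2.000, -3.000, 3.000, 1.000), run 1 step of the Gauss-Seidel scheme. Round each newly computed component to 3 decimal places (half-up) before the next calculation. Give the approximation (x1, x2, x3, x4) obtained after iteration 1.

(-1.564, 1.791, 0.584, -0.176)

Iteration 1:
  x1 = (-9 - (-2.8)·-3.000 - (-0.6)·3.000 - (-3.4)·1.000) / (7.8) = -1.564
  x2 = (12 - (-2)·-1.564 - (0.4)·3.000 - (-2)·1.000) / (5.4) = 1.791
  x3 = (-2 - (4)·-1.564 - (-2)·1.791 - (2)·1.000) / (10) = 0.584
  x4 = (-7 - (2.9)·-1.564 - (1)·1.791 - (-4)·0.584) / (10.9) = -0.176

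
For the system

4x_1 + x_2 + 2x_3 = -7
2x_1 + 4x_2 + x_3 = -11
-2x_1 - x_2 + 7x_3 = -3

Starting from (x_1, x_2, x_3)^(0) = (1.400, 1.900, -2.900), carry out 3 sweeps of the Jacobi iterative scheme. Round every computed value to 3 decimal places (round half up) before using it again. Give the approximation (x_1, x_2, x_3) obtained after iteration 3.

Iteration 1:
  x_1 = (-7 - (1)·1.900 - (2)·-2.900) / (4) = -0.775
  x_2 = (-11 - (2)·1.400 - (1)·-2.900) / (4) = -2.725
  x_3 = (-3 - (-2)·1.400 - (-1)·1.900) / (7) = 0.243
Iteration 2:
  x_1 = (-7 - (1)·-2.725 - (2)·0.243) / (4) = -1.190
  x_2 = (-11 - (2)·-0.775 - (1)·0.243) / (4) = -2.423
  x_3 = (-3 - (-2)·-0.775 - (-1)·-2.725) / (7) = -1.039
Iteration 3:
  x_1 = (-7 - (1)·-2.423 - (2)·-1.039) / (4) = -0.625
  x_2 = (-11 - (2)·-1.190 - (1)·-1.039) / (4) = -1.895
  x_3 = (-3 - (-2)·-1.190 - (-1)·-2.423) / (7) = -1.115

(-0.625, -1.895, -1.115)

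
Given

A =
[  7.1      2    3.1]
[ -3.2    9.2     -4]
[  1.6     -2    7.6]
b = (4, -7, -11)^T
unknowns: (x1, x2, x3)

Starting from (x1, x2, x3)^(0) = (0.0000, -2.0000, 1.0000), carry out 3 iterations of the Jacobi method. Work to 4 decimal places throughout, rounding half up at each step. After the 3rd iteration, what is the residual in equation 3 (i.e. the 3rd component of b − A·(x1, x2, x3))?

0.5634

Iteration 1:
  x1 = (4 - (2)·-2.0000 - (3.1)·1.0000) / (7.1) = 0.6901
  x2 = (-7 - (-3.2)·0.0000 - (-4)·1.0000) / (9.2) = -0.3261
  x3 = (-11 - (1.6)·0.0000 - (-2)·-2.0000) / (7.6) = -1.9737
Iteration 2:
  x1 = (4 - (2)·-0.3261 - (3.1)·-1.9737) / (7.1) = 1.5170
  x2 = (-7 - (-3.2)·0.6901 - (-4)·-1.9737) / (9.2) = -1.3790
  x3 = (-11 - (1.6)·0.6901 - (-2)·-0.3261) / (7.6) = -1.6785
Iteration 3:
  x1 = (4 - (2)·-1.3790 - (3.1)·-1.6785) / (7.1) = 1.6847
  x2 = (-7 - (-3.2)·1.5170 - (-4)·-1.6785) / (9.2) = -0.9630
  x3 = (-11 - (1.6)·1.5170 - (-2)·-1.3790) / (7.6) = -2.1296
Residual b − A·x = (0.5664, -1.2678, 0.5634)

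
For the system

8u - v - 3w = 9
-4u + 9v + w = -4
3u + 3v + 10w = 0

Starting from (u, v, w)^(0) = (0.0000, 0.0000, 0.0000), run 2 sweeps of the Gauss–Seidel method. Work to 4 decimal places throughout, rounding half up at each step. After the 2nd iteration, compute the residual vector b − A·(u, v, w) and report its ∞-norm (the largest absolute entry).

Iteration 1:
  u = (9 - (-1)·0.0000 - (-3)·0.0000) / (8) = 1.1250
  v = (-4 - (-4)·1.1250 - (1)·0.0000) / (9) = 0.0556
  w = (0 - (3)·1.1250 - (3)·0.0556) / (10) = -0.3542
Iteration 2:
  u = (9 - (-1)·0.0556 - (-3)·-0.3542) / (8) = 0.9991
  v = (-4 - (-4)·0.9991 - (1)·-0.3542) / (9) = 0.0390
  w = (0 - (3)·0.9991 - (3)·0.0390) / (10) = -0.3114
Residual b − A·x = (0.1120, -0.0432, -0.0003); ∞-norm = 0.1120

0.1120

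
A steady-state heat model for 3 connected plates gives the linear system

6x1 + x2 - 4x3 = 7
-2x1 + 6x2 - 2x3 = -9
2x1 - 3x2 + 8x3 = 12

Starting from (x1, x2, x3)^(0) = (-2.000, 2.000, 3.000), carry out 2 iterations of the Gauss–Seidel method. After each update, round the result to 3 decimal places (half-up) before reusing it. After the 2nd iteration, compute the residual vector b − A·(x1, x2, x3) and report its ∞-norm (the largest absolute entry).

0.582

Iteration 1:
  x1 = (7 - (1)·2.000 - (-4)·3.000) / (6) = 2.833
  x2 = (-9 - (-2)·2.833 - (-2)·3.000) / (6) = 0.444
  x3 = (12 - (2)·2.833 - (-3)·0.444) / (8) = 0.958
Iteration 2:
  x1 = (7 - (1)·0.444 - (-4)·0.958) / (6) = 1.731
  x2 = (-9 - (-2)·1.731 - (-2)·0.958) / (6) = -0.604
  x3 = (12 - (2)·1.731 - (-3)·-0.604) / (8) = 0.841
Residual b − A·x = (0.582, -0.232, -0.002); ∞-norm = 0.582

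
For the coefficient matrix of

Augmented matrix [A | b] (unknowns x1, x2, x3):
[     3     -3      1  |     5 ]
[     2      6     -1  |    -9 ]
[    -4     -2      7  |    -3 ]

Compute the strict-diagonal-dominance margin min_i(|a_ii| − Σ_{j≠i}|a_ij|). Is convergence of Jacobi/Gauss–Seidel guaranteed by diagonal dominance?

row 1: |3| − (3+1) = -1
row 2: |6| − (2+1) = 3
row 3: |7| − (4+2) = 1
minimum over rows = -1 → not strictly diagonally dominant

-1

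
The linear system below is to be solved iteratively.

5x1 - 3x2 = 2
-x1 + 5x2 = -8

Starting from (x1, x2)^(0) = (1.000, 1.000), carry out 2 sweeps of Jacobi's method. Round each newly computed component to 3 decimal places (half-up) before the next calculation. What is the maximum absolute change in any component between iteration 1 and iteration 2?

1.440

Iteration 1:
  x1 = (2 - (-3)·1.000) / (5) = 1.000
  x2 = (-8 - (-1)·1.000) / (5) = -1.400
Iteration 2:
  x1 = (2 - (-3)·-1.400) / (5) = -0.440
  x2 = (-8 - (-1)·1.000) / (5) = -1.400
Change: (-1.440, 0.000) → max |·| = 1.440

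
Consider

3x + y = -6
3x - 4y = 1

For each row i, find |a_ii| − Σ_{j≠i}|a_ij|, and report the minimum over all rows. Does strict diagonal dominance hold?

row 1: |3| − (1) = 2
row 2: |-4| − (3) = 1
minimum over rows = 1 → strictly diagonally dominant (convergence guaranteed)

1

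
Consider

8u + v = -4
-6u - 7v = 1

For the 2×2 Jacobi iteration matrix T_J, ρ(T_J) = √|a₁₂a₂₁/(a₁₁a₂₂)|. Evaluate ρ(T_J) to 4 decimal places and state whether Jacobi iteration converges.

a₁₂a₂₁/(a₁₁a₂₂) = (1)·(-6) / ((8)·(-7)) = 0.107143
ρ = √|0.107143| = √0.107143 = 0.3273
ρ < 1, so Jacobi converges

0.3273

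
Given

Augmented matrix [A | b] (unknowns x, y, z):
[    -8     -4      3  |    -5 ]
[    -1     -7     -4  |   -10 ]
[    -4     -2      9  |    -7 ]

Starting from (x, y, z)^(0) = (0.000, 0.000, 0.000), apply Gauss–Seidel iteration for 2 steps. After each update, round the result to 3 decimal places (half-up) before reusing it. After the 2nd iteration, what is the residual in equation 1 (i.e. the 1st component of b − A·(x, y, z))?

Iteration 1:
  x = (-5 - (-4)·0.000 - (3)·0.000) / (-8) = 0.625
  y = (-10 - (-1)·0.625 - (-4)·0.000) / (-7) = 1.339
  z = (-7 - (-4)·0.625 - (-2)·1.339) / (9) = -0.202
Iteration 2:
  x = (-5 - (-4)·1.339 - (3)·-0.202) / (-8) = -0.120
  y = (-10 - (-1)·-0.120 - (-4)·-0.202) / (-7) = 1.561
  z = (-7 - (-4)·-0.120 - (-2)·1.561) / (9) = -0.484
Residual b − A·x = (1.736, -1.129, -0.002)

1.736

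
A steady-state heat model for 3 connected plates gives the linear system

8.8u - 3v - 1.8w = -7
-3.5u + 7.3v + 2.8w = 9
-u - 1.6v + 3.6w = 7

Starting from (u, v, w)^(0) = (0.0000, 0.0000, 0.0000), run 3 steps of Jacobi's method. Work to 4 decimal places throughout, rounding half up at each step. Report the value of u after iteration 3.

Iteration 1:
  u = (-7 - (-3)·0.0000 - (-1.8)·0.0000) / (8.8) = -0.7955
  v = (9 - (-3.5)·0.0000 - (2.8)·0.0000) / (7.3) = 1.2329
  w = (7 - (-1)·0.0000 - (-1.6)·0.0000) / (3.6) = 1.9444
Iteration 2:
  u = (-7 - (-3)·1.2329 - (-1.8)·1.9444) / (8.8) = 0.0226
  v = (9 - (-3.5)·-0.7955 - (2.8)·1.9444) / (7.3) = 0.1057
  w = (7 - (-1)·-0.7955 - (-1.6)·1.2329) / (3.6) = 2.2714
Iteration 3:
  u = (-7 - (-3)·0.1057 - (-1.8)·2.2714) / (8.8) = -0.2948
  v = (9 - (-3.5)·0.0226 - (2.8)·2.2714) / (7.3) = 0.3725
  w = (7 - (-1)·0.0226 - (-1.6)·0.1057) / (3.6) = 1.9977

-0.2948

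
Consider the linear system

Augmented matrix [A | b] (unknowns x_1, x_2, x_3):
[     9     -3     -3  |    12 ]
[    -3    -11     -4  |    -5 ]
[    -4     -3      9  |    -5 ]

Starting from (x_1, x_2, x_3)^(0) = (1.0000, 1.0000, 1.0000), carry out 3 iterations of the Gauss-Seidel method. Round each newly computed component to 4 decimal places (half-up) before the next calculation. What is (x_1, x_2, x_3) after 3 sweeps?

(1.3543, 0.0804, 0.0732)

Iteration 1:
  x_1 = (12 - (-3)·1.0000 - (-3)·1.0000) / (9) = 2.0000
  x_2 = (-5 - (-3)·2.0000 - (-4)·1.0000) / (-11) = -0.4545
  x_3 = (-5 - (-4)·2.0000 - (-3)·-0.4545) / (9) = 0.1818
Iteration 2:
  x_1 = (12 - (-3)·-0.4545 - (-3)·0.1818) / (9) = 1.2424
  x_2 = (-5 - (-3)·1.2424 - (-4)·0.1818) / (-11) = 0.0496
  x_3 = (-5 - (-4)·1.2424 - (-3)·0.0496) / (9) = 0.0132
Iteration 3:
  x_1 = (12 - (-3)·0.0496 - (-3)·0.0132) / (9) = 1.3543
  x_2 = (-5 - (-3)·1.3543 - (-4)·0.0132) / (-11) = 0.0804
  x_3 = (-5 - (-4)·1.3543 - (-3)·0.0804) / (9) = 0.0732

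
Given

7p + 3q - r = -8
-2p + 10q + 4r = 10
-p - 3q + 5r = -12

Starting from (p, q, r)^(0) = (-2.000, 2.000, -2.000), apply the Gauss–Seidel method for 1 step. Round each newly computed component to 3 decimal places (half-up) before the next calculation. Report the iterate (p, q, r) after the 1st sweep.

Iteration 1:
  p = (-8 - (3)·2.000 - (-1)·-2.000) / (7) = -2.286
  q = (10 - (-2)·-2.286 - (4)·-2.000) / (10) = 1.343
  r = (-12 - (-1)·-2.286 - (-3)·1.343) / (5) = -2.051

(-2.286, 1.343, -2.051)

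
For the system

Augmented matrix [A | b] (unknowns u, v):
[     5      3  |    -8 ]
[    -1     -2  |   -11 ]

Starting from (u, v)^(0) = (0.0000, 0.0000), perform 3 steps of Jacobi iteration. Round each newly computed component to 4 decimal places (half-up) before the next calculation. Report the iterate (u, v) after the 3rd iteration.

Iteration 1:
  u = (-8 - (3)·0.0000) / (5) = -1.6000
  v = (-11 - (-1)·0.0000) / (-2) = 5.5000
Iteration 2:
  u = (-8 - (3)·5.5000) / (5) = -4.9000
  v = (-11 - (-1)·-1.6000) / (-2) = 6.3000
Iteration 3:
  u = (-8 - (3)·6.3000) / (5) = -5.3800
  v = (-11 - (-1)·-4.9000) / (-2) = 7.9500

(-5.3800, 7.9500)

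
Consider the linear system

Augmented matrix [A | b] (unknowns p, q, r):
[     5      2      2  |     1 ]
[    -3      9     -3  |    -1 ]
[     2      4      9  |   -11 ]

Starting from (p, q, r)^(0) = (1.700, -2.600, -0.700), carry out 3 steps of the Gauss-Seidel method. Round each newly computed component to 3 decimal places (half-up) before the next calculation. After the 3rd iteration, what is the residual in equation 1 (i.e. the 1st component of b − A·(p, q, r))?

-0.146

Iteration 1:
  p = (1 - (2)·-2.600 - (2)·-0.700) / (5) = 1.520
  q = (-1 - (-3)·1.520 - (-3)·-0.700) / (9) = 0.162
  r = (-11 - (2)·1.520 - (4)·0.162) / (9) = -1.632
Iteration 2:
  p = (1 - (2)·0.162 - (2)·-1.632) / (5) = 0.788
  q = (-1 - (-3)·0.788 - (-3)·-1.632) / (9) = -0.392
  r = (-11 - (2)·0.788 - (4)·-0.392) / (9) = -1.223
Iteration 3:
  p = (1 - (2)·-0.392 - (2)·-1.223) / (5) = 0.846
  q = (-1 - (-3)·0.846 - (-3)·-1.223) / (9) = -0.237
  r = (-11 - (2)·0.846 - (4)·-0.237) / (9) = -1.305
Residual b − A·x = (-0.146, -0.244, 0.001)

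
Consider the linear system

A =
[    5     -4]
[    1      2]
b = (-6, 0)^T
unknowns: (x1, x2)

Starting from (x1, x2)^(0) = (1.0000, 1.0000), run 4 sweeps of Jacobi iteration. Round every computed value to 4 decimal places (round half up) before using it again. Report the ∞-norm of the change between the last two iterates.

0.4800

Iteration 1:
  x1 = (-6 - (-4)·1.0000) / (5) = -0.4000
  x2 = (0 - (1)·1.0000) / (2) = -0.5000
Iteration 2:
  x1 = (-6 - (-4)·-0.5000) / (5) = -1.6000
  x2 = (0 - (1)·-0.4000) / (2) = 0.2000
Iteration 3:
  x1 = (-6 - (-4)·0.2000) / (5) = -1.0400
  x2 = (0 - (1)·-1.6000) / (2) = 0.8000
Iteration 4:
  x1 = (-6 - (-4)·0.8000) / (5) = -0.5600
  x2 = (0 - (1)·-1.0400) / (2) = 0.5200
Change: (0.4800, -0.2800) → max |·| = 0.4800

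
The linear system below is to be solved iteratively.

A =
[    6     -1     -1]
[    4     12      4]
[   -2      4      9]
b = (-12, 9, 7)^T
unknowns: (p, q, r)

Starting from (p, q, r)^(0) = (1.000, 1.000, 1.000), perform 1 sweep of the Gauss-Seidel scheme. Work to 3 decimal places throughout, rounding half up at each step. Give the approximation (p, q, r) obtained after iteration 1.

Iteration 1:
  p = (-12 - (-1)·1.000 - (-1)·1.000) / (6) = -1.667
  q = (9 - (4)·-1.667 - (4)·1.000) / (12) = 0.972
  r = (7 - (-2)·-1.667 - (4)·0.972) / (9) = -0.025

(-1.667, 0.972, -0.025)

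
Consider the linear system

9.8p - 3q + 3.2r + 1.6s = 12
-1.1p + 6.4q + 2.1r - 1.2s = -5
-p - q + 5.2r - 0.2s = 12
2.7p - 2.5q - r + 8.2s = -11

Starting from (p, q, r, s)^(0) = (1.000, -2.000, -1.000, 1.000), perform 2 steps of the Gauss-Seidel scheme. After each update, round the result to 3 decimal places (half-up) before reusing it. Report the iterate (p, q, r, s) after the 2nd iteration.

Iteration 1:
  p = (12 - (-3)·-2.000 - (3.2)·-1.000 - (1.6)·1.000) / (9.8) = 0.776
  q = (-5 - (-1.1)·0.776 - (2.1)·-1.000 - (-1.2)·1.000) / (6.4) = -0.132
  r = (12 - (-1)·0.776 - (-1)·-0.132 - (-0.2)·1.000) / (5.2) = 2.470
  s = (-11 - (2.7)·0.776 - (-2.5)·-0.132 - (-1)·2.470) / (8.2) = -1.336
Iteration 2:
  p = (12 - (-3)·-0.132 - (3.2)·2.470 - (1.6)·-1.336) / (9.8) = 0.596
  q = (-5 - (-1.1)·0.596 - (2.1)·2.470 - (-1.2)·-1.336) / (6.4) = -1.740
  r = (12 - (-1)·0.596 - (-1)·-1.740 - (-0.2)·-1.336) / (5.2) = 2.036
  s = (-11 - (2.7)·0.596 - (-2.5)·-1.740 - (-1)·2.036) / (8.2) = -1.820

(0.596, -1.740, 2.036, -1.820)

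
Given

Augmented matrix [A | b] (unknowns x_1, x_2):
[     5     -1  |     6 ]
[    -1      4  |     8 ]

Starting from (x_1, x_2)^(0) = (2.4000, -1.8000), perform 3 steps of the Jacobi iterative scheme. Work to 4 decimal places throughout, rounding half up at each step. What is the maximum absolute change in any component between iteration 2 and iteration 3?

Iteration 1:
  x_1 = (6 - (-1)·-1.8000) / (5) = 0.8400
  x_2 = (8 - (-1)·2.4000) / (4) = 2.6000
Iteration 2:
  x_1 = (6 - (-1)·2.6000) / (5) = 1.7200
  x_2 = (8 - (-1)·0.8400) / (4) = 2.2100
Iteration 3:
  x_1 = (6 - (-1)·2.2100) / (5) = 1.6420
  x_2 = (8 - (-1)·1.7200) / (4) = 2.4300
Change: (-0.0780, 0.2200) → max |·| = 0.2200

0.2200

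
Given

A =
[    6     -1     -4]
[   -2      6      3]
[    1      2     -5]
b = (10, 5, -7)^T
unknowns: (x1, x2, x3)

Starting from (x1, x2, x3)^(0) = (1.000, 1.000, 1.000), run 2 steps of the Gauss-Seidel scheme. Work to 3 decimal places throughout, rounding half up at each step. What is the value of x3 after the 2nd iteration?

Iteration 1:
  x1 = (10 - (-1)·1.000 - (-4)·1.000) / (6) = 2.500
  x2 = (5 - (-2)·2.500 - (3)·1.000) / (6) = 1.167
  x3 = (-7 - (1)·2.500 - (2)·1.167) / (-5) = 2.367
Iteration 2:
  x1 = (10 - (-1)·1.167 - (-4)·2.367) / (6) = 3.439
  x2 = (5 - (-2)·3.439 - (3)·2.367) / (6) = 0.796
  x3 = (-7 - (1)·3.439 - (2)·0.796) / (-5) = 2.406

2.406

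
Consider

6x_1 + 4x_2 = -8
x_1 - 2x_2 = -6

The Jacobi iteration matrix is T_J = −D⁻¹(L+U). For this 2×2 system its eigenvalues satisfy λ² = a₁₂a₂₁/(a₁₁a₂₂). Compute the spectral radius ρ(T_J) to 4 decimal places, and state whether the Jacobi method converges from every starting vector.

a₁₂a₂₁/(a₁₁a₂₂) = (4)·(1) / ((6)·(-2)) = -0.333333
ρ = √|-0.333333| = √0.333333 = 0.5774
ρ < 1, so Jacobi converges

0.5774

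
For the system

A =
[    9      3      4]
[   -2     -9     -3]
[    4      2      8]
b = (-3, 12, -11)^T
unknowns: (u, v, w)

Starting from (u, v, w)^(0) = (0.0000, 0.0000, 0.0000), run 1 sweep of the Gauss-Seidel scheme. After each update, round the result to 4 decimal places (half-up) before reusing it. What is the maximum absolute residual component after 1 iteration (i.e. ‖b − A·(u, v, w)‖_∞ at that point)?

Iteration 1:
  u = (-3 - (3)·0.0000 - (4)·0.0000) / (9) = -0.3333
  v = (12 - (-2)·-0.3333 - (-3)·0.0000) / (-9) = -1.2593
  w = (-11 - (4)·-0.3333 - (2)·-1.2593) / (8) = -0.8935
Residual b − A·x = (7.3516, -2.6808, -0.0002); ∞-norm = 7.3516

7.3516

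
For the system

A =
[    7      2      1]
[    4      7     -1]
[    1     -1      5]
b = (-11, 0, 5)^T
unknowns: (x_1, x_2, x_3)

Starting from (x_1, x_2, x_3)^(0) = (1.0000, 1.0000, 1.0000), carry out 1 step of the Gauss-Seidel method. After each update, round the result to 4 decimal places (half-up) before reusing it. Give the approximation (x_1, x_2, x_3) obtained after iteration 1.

(-2.0000, 1.2857, 1.6571)

Iteration 1:
  x_1 = (-11 - (2)·1.0000 - (1)·1.0000) / (7) = -2.0000
  x_2 = (0 - (4)·-2.0000 - (-1)·1.0000) / (7) = 1.2857
  x_3 = (5 - (1)·-2.0000 - (-1)·1.2857) / (5) = 1.6571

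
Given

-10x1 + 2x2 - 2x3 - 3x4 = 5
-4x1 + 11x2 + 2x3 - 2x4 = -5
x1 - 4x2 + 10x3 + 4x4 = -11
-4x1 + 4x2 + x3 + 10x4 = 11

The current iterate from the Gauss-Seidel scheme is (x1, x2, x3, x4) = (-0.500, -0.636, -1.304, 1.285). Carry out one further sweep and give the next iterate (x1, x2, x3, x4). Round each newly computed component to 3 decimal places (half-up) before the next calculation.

One sweep:
  x1 = (5 - (2)·-0.636 - (-2)·-1.304 - (-3)·1.285) / (-10) = -0.752
  x2 = (-5 - (-4)·-0.752 - (2)·-1.304 - (-2)·1.285) / (11) = -0.257
  x3 = (-11 - (1)·-0.752 - (-4)·-0.257 - (4)·1.285) / (10) = -1.642
  x4 = (11 - (-4)·-0.752 - (4)·-0.257 - (1)·-1.642) / (10) = 1.066

(-0.752, -0.257, -1.642, 1.066)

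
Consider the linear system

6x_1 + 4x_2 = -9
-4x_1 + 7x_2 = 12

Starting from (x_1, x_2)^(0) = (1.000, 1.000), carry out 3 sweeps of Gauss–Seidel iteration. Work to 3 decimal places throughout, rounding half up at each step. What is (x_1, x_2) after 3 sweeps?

(-1.951, 0.599)

Iteration 1:
  x_1 = (-9 - (4)·1.000) / (6) = -2.167
  x_2 = (12 - (-4)·-2.167) / (7) = 0.476
Iteration 2:
  x_1 = (-9 - (4)·0.476) / (6) = -1.817
  x_2 = (12 - (-4)·-1.817) / (7) = 0.676
Iteration 3:
  x_1 = (-9 - (4)·0.676) / (6) = -1.951
  x_2 = (12 - (-4)·-1.951) / (7) = 0.599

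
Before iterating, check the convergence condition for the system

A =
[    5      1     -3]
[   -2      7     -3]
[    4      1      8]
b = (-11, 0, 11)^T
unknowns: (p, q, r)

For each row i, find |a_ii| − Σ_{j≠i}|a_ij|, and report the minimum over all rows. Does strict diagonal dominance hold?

1

row 1: |5| − (1+3) = 1
row 2: |7| − (2+3) = 2
row 3: |8| − (4+1) = 3
minimum over rows = 1 → strictly diagonally dominant (convergence guaranteed)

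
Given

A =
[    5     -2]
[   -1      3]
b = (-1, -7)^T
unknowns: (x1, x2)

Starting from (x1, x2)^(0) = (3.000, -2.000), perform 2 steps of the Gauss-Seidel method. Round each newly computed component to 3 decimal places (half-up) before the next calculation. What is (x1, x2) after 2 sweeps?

(-1.267, -2.756)

Iteration 1:
  x1 = (-1 - (-2)·-2.000) / (5) = -1.000
  x2 = (-7 - (-1)·-1.000) / (3) = -2.667
Iteration 2:
  x1 = (-1 - (-2)·-2.667) / (5) = -1.267
  x2 = (-7 - (-1)·-1.267) / (3) = -2.756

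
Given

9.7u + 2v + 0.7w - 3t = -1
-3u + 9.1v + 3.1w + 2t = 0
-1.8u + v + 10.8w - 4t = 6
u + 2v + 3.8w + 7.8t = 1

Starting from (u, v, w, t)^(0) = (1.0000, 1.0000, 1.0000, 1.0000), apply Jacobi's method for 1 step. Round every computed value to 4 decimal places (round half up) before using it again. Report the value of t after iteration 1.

Iteration 1:
  u = (-1 - (2)·1.0000 - (0.7)·1.0000 - (-3)·1.0000) / (9.7) = -0.0722
  v = (0 - (-3)·1.0000 - (3.1)·1.0000 - (2)·1.0000) / (9.1) = -0.2308
  w = (6 - (-1.8)·1.0000 - (1)·1.0000 - (-4)·1.0000) / (10.8) = 1.0000
  t = (1 - (1)·1.0000 - (2)·1.0000 - (3.8)·1.0000) / (7.8) = -0.7436

-0.7436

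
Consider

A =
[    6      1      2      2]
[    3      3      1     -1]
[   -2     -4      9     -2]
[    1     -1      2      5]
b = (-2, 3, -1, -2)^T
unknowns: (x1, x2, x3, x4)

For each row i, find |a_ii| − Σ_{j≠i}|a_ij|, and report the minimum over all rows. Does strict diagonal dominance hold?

row 1: |6| − (1+2+2) = 1
row 2: |3| − (3+1+1) = -2
row 3: |9| − (2+4+2) = 1
row 4: |5| − (1+1+2) = 1
minimum over rows = -2 → not strictly diagonally dominant

-2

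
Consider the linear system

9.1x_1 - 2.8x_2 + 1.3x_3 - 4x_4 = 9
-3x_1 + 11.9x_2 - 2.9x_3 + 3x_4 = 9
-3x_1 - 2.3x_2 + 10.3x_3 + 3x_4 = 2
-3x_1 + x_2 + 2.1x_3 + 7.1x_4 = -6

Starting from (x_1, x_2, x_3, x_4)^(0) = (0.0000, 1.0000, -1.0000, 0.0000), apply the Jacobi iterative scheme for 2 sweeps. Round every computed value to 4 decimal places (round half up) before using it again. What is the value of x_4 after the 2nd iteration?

Iteration 1:
  x_1 = (9 - (-2.8)·1.0000 - (1.3)·-1.0000 - (-4)·0.0000) / (9.1) = 1.4396
  x_2 = (9 - (-3)·0.0000 - (-2.9)·-1.0000 - (3)·0.0000) / (11.9) = 0.5126
  x_3 = (2 - (-3)·0.0000 - (-2.3)·1.0000 - (3)·0.0000) / (10.3) = 0.4175
  x_4 = (-6 - (-3)·0.0000 - (1)·1.0000 - (2.1)·-1.0000) / (7.1) = -0.6901
Iteration 2:
  x_1 = (9 - (-2.8)·0.5126 - (1.3)·0.4175 - (-4)·-0.6901) / (9.1) = 0.7838
  x_2 = (9 - (-3)·1.4396 - (-2.9)·0.4175 - (3)·-0.6901) / (11.9) = 1.3949
  x_3 = (2 - (-3)·1.4396 - (-2.3)·0.5126 - (3)·-0.6901) / (10.3) = 0.9289
  x_4 = (-6 - (-3)·1.4396 - (1)·0.5126 - (2.1)·0.4175) / (7.1) = -0.4325

-0.4325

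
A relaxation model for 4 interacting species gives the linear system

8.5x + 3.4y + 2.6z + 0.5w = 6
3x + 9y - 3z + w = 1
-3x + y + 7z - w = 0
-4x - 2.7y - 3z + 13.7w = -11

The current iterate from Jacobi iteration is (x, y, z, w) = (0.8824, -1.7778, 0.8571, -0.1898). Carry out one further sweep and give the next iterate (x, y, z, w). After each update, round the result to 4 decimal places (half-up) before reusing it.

(1.1660, 0.1238, 0.6050, -0.7080)

One sweep:
  x = (6 - (3.4)·-1.7778 - (2.6)·0.8571 - (0.5)·-0.1898) / (8.5) = 1.1660
  y = (1 - (3)·0.8824 - (-3)·0.8571 - (1)·-0.1898) / (9) = 0.1238
  z = (0 - (-3)·0.8824 - (1)·-1.7778 - (-1)·-0.1898) / (7) = 0.6050
  w = (-11 - (-4)·0.8824 - (-2.7)·-1.7778 - (-3)·0.8571) / (13.7) = -0.7080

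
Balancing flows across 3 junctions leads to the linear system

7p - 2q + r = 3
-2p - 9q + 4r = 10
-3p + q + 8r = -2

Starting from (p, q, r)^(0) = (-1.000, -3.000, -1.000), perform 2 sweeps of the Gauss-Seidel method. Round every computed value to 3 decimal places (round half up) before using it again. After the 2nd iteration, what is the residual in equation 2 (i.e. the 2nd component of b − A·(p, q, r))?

-0.319

Iteration 1:
  p = (3 - (-2)·-3.000 - (1)·-1.000) / (7) = -0.286
  q = (10 - (-2)·-0.286 - (4)·-1.000) / (-9) = -1.492
  r = (-2 - (-3)·-0.286 - (1)·-1.492) / (8) = -0.171
Iteration 2:
  p = (3 - (-2)·-1.492 - (1)·-0.171) / (7) = 0.027
  q = (10 - (-2)·0.027 - (4)·-0.171) / (-9) = -1.193
  r = (-2 - (-3)·0.027 - (1)·-1.193) / (8) = -0.091
Residual b − A·x = (0.516, -0.319, 0.002)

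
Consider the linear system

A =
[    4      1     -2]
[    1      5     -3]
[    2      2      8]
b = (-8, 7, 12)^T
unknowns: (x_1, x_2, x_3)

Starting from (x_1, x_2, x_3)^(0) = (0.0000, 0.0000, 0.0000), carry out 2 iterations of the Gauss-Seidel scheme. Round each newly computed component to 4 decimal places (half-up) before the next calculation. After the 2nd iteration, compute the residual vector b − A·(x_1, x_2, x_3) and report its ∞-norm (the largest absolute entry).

1.4600

Iteration 1:
  x_1 = (-8 - (1)·0.0000 - (-2)·0.0000) / (4) = -2.0000
  x_2 = (7 - (1)·-2.0000 - (-3)·0.0000) / (5) = 1.8000
  x_3 = (12 - (2)·-2.0000 - (2)·1.8000) / (8) = 1.5500
Iteration 2:
  x_1 = (-8 - (1)·1.8000 - (-2)·1.5500) / (4) = -1.6750
  x_2 = (7 - (1)·-1.6750 - (-3)·1.5500) / (5) = 2.6650
  x_3 = (12 - (2)·-1.6750 - (2)·2.6650) / (8) = 1.2525
Residual b − A·x = (-1.4600, -0.8925, 0.0000); ∞-norm = 1.4600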